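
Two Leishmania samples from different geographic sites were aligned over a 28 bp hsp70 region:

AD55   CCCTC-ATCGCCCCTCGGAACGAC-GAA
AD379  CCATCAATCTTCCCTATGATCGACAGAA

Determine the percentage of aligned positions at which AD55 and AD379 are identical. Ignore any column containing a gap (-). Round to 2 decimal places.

Excluding the 2 gap columns leaves 26 comparable sites.
Mismatches occur at site 3 (C→A), site 10 (G→T), site 11 (C→T), site 16 (C→A), site 17 (G→T), site 20 (A→T).
20 of the 26 comparable sites match, so the percent identity is 20/26 × 100 = 76.92%.

76.92%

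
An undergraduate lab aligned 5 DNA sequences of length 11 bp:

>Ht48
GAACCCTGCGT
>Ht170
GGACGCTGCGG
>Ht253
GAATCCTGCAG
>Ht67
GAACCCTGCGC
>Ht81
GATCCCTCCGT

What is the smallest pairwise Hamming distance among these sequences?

Pairwise Hamming distances:
  Ht48 vs Ht170: 3
  Ht48 vs Ht253: 3
  Ht48 vs Ht67: 1
  Ht48 vs Ht81: 2
  Ht170 vs Ht253: 4
  Ht170 vs Ht67: 3
  Ht170 vs Ht81: 5
  Ht253 vs Ht67: 3
  Ht253 vs Ht81: 5
  Ht67 vs Ht81: 3
The smallest is 1, between Ht48 and Ht67.

1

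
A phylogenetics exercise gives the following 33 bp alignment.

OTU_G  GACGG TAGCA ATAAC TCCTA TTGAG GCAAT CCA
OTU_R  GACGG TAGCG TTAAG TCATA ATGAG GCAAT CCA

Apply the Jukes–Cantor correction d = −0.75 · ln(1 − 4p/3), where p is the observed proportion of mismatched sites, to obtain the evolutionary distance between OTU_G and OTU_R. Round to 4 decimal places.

0.1693

Differing sites — 10:A/G; 11:A/T; 15:C/G; 18:C/A; 21:T/A.
p = 5/33 = 0.151515.
d = −0.75 · ln(1 − (4/3)·0.151515) = −0.75 · ln(0.797980) = −0.75 · (-0.225672) = 0.1693.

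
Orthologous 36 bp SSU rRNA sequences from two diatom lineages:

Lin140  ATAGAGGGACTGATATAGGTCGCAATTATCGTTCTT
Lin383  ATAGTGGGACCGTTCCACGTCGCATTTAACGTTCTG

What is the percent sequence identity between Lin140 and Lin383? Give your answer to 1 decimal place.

Differing sites — 5:A/T; 11:T/C; 13:A/T; 15:A/C; 16:T/C; 18:G/C; 25:A/T; 29:T/A; 36:T/G.
27 of the 36 sites match, so the percent identity is 27/36 × 100 = 75.0%.

75.0%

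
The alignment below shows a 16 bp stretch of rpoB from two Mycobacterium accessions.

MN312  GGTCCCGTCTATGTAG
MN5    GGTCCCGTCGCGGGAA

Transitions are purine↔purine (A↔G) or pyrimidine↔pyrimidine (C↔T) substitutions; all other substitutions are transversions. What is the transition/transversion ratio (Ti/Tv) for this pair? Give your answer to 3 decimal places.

Mismatches occur at site 10 (T↔G, transversion), site 11 (A↔C, transversion), site 12 (T↔G, transversion), site 14 (T↔G, transversion), site 16 (G↔A, transition).
Of the 5 differences, 1 transition and 4 transversions, so Ti/Tv = 1/4 = 0.250.

0.250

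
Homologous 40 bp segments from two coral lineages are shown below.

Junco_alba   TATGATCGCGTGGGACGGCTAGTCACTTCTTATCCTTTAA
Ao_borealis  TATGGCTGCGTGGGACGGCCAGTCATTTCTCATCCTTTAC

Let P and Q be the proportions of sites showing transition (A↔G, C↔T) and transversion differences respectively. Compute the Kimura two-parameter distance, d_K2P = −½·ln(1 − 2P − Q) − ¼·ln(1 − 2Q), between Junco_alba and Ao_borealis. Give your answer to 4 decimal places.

Mismatches occur at site 5 (A/G, transition), site 6 (T/C, transition), site 7 (C/T, transition), site 20 (T/C, transition), site 26 (C/T, transition), site 31 (T/C, transition), site 40 (A/C, transversion).
Of the 7 differences, 6 transitions and 1 transversion over 40 sites: P = 6/40 = 0.150000, Q = 1/40 = 0.025000.
d = −0.5·ln(0.675000) − 0.25·ln(0.950000) = −0.5·(-0.393043) − 0.25·(-0.051293) = 0.2093.

0.2093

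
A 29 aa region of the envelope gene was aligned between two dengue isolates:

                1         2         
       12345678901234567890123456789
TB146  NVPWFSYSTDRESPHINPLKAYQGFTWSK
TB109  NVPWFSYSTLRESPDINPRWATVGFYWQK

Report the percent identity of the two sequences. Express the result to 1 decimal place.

72.4%

The sequences differ at positions 10 (D/L), 15 (H/D), 19 (L/R), 20 (K/W), 22 (Y/T), 23 (Q/V), 26 (T/Y), 28 (S/Q).
21 of the 29 sites match, so the percent identity is 21/29 × 100 = 72.4%.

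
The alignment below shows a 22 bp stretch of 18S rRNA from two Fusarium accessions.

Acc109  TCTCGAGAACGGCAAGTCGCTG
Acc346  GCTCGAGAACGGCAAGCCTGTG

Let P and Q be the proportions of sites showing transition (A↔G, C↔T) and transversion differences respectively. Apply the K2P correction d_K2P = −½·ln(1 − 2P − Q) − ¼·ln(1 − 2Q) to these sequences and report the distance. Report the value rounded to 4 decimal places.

Differing sites — 1:T/G (Tv); 17:T/C (Ti); 19:G/T (Tv); 20:C/G (Tv).
Of the 4 differences, 1 transition and 3 transversions over 22 sites: P = 1/22 = 0.045455, Q = 3/22 = 0.136364.
d = −0.5·ln(0.772726) − 0.25·ln(0.727272) = −0.5·(-0.257831) − 0.25·(-0.318455) = 0.2085.

0.2085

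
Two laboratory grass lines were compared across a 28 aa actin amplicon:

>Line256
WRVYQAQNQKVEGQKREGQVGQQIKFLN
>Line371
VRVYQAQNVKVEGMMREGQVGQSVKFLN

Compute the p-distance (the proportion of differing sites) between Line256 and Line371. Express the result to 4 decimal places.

0.2143

Mismatches occur at site 1 (W→V), site 9 (Q→V), site 14 (Q→M), site 15 (K→M), site 23 (Q→S), site 24 (I→V).
There are 6 differences over 28 sites, so p = 6/28 = 0.2143.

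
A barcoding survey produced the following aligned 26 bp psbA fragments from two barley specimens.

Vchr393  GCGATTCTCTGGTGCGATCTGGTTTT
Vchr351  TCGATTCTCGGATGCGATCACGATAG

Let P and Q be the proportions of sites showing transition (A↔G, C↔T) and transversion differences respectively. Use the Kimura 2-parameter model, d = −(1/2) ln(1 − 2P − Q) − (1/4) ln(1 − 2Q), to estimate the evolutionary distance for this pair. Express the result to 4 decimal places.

Differing sites — 1:G/T (Tv); 10:T/G (Tv); 12:G/A (Ti); 20:T/A (Tv); 21:G/C (Tv); 23:T/A (Tv); 25:T/A (Tv); 26:T/G (Tv).
Of the 8 differences, 1 transition and 7 transversions over 26 sites: P = 1/26 = 0.038462, Q = 7/26 = 0.269231.
d = −0.5·ln(0.653845) − 0.25·ln(0.461538) = −0.5·(-0.424885) − 0.25·(-0.773191) = 0.4057.

0.4057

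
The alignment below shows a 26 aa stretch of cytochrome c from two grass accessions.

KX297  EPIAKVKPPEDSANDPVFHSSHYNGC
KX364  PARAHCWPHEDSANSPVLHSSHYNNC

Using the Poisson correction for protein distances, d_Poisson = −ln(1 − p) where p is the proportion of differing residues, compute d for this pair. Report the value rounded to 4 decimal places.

0.4855

The sequences differ at positions 1 (E/P), 2 (P/A), 3 (I/R), 5 (K/H), 6 (V/C), 7 (K/W), 9 (P/H), 15 (D/S), 18 (F/L), 25 (G/N).
p = 10/26 = 0.384615.
d = −ln(1 − 0.384615) = −ln(0.615385) = 0.4855.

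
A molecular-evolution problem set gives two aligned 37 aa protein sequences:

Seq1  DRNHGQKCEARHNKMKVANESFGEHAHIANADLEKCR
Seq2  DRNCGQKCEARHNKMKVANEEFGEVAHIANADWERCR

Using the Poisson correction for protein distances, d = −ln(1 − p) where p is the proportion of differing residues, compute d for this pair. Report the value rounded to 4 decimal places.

Mismatches occur at site 4 (H→C), site 21 (S→E), site 25 (H→V), site 33 (L→W), site 35 (K→R).
p = 5/37 = 0.135135.
d = −ln(1 − 0.135135) = −ln(0.864865) = 0.1452.

0.1452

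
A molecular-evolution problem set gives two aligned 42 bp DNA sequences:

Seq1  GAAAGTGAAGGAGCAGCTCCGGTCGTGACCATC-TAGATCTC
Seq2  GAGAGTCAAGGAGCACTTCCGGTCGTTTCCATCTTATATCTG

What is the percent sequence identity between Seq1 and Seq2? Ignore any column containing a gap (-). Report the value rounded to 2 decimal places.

Excluding the 1 gap column leaves 41 comparable sites.
Mismatches occur at site 3 (A↔G), site 7 (G↔C), site 16 (G↔C), site 17 (C↔T), site 27 (G↔T), site 28 (A↔T), site 37 (G↔T), site 42 (C↔G).
33 of the 41 comparable sites match, so the percent identity is 33/41 × 100 = 80.49%.

80.49%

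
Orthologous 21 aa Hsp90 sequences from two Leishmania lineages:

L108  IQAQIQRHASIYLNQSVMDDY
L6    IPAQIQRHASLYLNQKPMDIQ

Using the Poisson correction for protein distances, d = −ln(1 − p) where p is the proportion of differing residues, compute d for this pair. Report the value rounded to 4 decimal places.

0.3365

The sequences differ at positions 2 (Q/P), 11 (I/L), 16 (S/K), 17 (V/P), 20 (D/I), 21 (Y/Q).
p = 6/21 = 0.285714.
d = −ln(1 − 0.285714) = −ln(0.714286) = 0.3365.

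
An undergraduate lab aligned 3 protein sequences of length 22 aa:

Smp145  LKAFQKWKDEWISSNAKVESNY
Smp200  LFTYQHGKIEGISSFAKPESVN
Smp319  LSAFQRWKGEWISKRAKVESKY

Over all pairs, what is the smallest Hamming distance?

Pairwise Hamming distances:
  Smp145 vs Smp200: 11
  Smp145 vs Smp319: 6
  Smp200 vs Smp319: 12
The smallest is 6, between Smp145 and Smp319.

6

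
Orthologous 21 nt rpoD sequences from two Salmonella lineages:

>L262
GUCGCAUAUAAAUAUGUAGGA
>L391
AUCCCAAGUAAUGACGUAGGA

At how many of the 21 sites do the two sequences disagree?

7

Differing sites — 1:G/A; 4:G/C; 7:U/A; 8:A/G; 12:A/U; 13:U/G; 15:U/C.
That gives 7 mismatches out of 21 aligned sites, so the Hamming distance is 7.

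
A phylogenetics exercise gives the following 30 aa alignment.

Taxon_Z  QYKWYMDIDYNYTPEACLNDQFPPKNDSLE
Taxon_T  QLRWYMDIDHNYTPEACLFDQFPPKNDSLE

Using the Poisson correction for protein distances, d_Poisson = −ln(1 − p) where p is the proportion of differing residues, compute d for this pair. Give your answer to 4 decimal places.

0.1431

The sequences differ at positions 2 (Y/L), 3 (K/R), 10 (Y/H), 19 (N/F).
p = 4/30 = 0.133333.
d = −ln(1 − 0.133333) = −ln(0.866667) = 0.1431.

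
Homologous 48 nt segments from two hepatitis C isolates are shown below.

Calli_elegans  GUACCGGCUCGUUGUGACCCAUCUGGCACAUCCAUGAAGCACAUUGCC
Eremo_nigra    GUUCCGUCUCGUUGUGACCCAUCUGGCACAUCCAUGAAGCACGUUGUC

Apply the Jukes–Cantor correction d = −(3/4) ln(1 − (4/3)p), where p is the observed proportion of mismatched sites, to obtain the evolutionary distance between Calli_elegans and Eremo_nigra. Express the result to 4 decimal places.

The sequences differ at positions 3 (A/U), 7 (G/U), 43 (A/G), 47 (C/U).
p = 4/48 = 0.083333.
d = −0.75 · ln(1 − (4/3)·0.083333) = −0.75 · ln(0.888889) = −0.75 · (-0.117783) = 0.0883.

0.0883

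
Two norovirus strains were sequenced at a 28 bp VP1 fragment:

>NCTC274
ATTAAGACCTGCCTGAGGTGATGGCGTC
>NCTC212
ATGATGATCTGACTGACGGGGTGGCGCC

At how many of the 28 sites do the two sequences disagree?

Differing sites — 3:T/G; 5:A/T; 8:C/T; 12:C/A; 17:G/C; 19:T/G; 21:A/G; 27:T/C.
That gives 8 mismatches out of 28 aligned sites, so the Hamming distance is 8.

8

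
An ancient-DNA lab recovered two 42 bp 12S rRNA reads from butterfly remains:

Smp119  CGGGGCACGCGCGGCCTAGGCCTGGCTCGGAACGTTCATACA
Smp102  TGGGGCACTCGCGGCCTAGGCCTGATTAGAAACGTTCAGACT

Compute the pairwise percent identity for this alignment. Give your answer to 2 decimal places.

80.95%

Differing sites — 1:C/T; 9:G/T; 25:G/A; 26:C/T; 28:C/A; 30:G/A; 39:T/G; 42:A/T.
34 of the 42 sites match, so the percent identity is 34/42 × 100 = 80.95%.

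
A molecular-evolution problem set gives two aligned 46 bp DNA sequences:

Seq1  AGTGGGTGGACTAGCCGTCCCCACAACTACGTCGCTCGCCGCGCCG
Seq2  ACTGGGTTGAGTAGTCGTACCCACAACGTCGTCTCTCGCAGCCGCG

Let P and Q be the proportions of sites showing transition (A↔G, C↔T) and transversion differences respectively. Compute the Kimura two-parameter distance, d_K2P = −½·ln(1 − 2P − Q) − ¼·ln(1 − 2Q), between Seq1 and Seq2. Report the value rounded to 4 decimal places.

0.2938

Mismatches occur at site 2 (G→C, transversion), site 8 (G→T, transversion), site 11 (C→G, transversion), site 15 (C→T, transition), site 19 (C→A, transversion), site 28 (T→G, transversion), site 29 (A→T, transversion), site 34 (G→T, transversion), site 40 (C→A, transversion), site 43 (G→C, transversion), site 44 (C→G, transversion).
Of the 11 differences, 1 transition and 10 transversions over 46 sites: P = 1/46 = 0.021739, Q = 10/46 = 0.217391.
d = −0.5·ln(0.739131) − 0.25·ln(0.565218) = −0.5·(-0.302280) − 0.25·(-0.570544) = 0.2938.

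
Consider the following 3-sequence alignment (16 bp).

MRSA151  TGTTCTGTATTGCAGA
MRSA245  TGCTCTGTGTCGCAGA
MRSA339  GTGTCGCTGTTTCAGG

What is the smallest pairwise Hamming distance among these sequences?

Pairwise Hamming distances:
  MRSA151 vs MRSA245: 3
  MRSA151 vs MRSA339: 8
  MRSA245 vs MRSA339: 8
The smallest is 3, between MRSA151 and MRSA245.

3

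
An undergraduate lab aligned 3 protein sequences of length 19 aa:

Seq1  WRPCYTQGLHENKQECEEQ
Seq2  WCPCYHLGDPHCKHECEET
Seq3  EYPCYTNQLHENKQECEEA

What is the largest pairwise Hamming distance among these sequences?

Pairwise Hamming distances:
  Seq1 vs Seq2: 9
  Seq1 vs Seq3: 5
  Seq2 vs Seq3: 11
The largest is 11, between Seq2 and Seq3.

11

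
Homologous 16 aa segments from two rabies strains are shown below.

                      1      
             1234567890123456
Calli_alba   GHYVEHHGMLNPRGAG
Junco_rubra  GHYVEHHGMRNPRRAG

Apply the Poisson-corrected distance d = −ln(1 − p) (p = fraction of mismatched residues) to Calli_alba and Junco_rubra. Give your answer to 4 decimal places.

Mismatches occur at site 10 (L→R), site 14 (G→R).
p = 2/16 = 0.125000.
d = −ln(1 − 0.125000) = −ln(0.875000) = 0.1335.

0.1335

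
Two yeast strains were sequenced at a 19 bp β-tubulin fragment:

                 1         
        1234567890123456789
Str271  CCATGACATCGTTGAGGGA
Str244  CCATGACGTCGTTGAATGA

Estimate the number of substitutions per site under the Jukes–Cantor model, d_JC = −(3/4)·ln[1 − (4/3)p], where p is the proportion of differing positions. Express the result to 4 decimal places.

0.1773

Differing sites — 8:A/G; 16:G/A; 17:G/T.
p = 3/19 = 0.157895.
d = −0.75 · ln(1 − (4/3)·0.157895) = −0.75 · ln(0.789473) = −0.75 · (-0.236390) = 0.1773.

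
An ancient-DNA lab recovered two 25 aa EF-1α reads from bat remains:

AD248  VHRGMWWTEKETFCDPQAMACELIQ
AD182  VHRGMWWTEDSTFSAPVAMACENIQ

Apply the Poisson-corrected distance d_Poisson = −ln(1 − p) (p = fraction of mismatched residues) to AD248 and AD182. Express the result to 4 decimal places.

0.2744

The sequences differ at positions 10 (K/D), 11 (E/S), 14 (C/S), 15 (D/A), 17 (Q/V), 23 (L/N).
p = 6/25 = 0.240000.
d = −ln(1 − 0.240000) = −ln(0.760000) = 0.2744.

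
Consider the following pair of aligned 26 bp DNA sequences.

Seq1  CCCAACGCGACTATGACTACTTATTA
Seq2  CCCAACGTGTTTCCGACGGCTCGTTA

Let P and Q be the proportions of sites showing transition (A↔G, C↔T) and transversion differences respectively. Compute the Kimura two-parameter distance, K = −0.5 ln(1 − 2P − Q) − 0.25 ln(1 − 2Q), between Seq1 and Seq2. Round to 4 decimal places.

Differing sites — 8:C/T (Ti); 10:A/T (Tv); 11:C/T (Ti); 13:A/C (Tv); 14:T/C (Ti); 18:T/G (Tv); 19:A/G (Ti); 22:T/C (Ti); 23:A/G (Ti).
Of the 9 differences, 6 transitions and 3 transversions over 26 sites: P = 6/26 = 0.230769, Q = 3/26 = 0.115385.
d = −0.5·ln(0.423077) − 0.25·ln(0.769230) = −0.5·(-0.860201) − 0.25·(-0.262365) = 0.4957.

0.4957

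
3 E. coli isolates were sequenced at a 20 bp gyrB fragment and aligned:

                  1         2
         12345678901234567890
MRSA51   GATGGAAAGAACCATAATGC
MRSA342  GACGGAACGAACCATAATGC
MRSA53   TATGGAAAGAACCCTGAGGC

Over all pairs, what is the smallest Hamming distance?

2

Pairwise Hamming distances:
  MRSA51 vs MRSA342: 2
  MRSA51 vs MRSA53: 4
  MRSA342 vs MRSA53: 6
The smallest is 2, between MRSA51 and MRSA342.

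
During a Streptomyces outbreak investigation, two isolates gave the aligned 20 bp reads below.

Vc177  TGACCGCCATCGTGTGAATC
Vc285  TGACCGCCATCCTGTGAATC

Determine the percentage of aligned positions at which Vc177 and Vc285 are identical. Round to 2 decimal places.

Differing sites — 12:G/C.
19 of the 20 sites match, so the percent identity is 19/20 × 100 = 95.00%.

95.00%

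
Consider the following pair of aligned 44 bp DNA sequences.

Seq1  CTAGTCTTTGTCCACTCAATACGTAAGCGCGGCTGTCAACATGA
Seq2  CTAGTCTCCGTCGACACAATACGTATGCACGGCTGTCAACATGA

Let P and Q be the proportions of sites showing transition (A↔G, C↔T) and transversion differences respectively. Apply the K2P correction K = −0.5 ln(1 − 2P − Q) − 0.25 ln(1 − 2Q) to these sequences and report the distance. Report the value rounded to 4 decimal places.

Differing sites — 8:T/C (Ti); 9:T/C (Ti); 13:C/G (Tv); 16:T/A (Tv); 26:A/T (Tv); 29:G/A (Ti).
Of the 6 differences, 3 transitions and 3 transversions over 44 sites: P = 3/44 = 0.068182, Q = 3/44 = 0.068182.
d = −0.5·ln(0.795454) − 0.25·ln(0.863636) = −0.5·(-0.228842) − 0.25·(-0.146604) = 0.1511.

0.1511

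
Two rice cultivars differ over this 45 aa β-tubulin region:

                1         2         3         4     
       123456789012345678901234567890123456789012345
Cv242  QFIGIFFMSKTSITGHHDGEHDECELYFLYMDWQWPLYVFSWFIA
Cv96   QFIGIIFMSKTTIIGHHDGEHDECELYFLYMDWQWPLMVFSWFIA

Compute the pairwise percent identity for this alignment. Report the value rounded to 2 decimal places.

The sequences differ at positions 6 (F/I), 12 (S/T), 14 (T/I), 38 (Y/M).
41 of the 45 sites match, so the percent identity is 41/45 × 100 = 91.11%.

91.11%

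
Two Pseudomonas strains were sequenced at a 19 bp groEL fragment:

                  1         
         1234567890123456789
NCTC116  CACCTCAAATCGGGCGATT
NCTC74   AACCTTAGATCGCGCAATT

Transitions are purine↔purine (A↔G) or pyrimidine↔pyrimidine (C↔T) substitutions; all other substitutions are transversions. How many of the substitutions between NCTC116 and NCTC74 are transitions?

3

The sequences differ at positions 1 (C/A, transversion), 6 (C/T, transition), 8 (A/G, transition), 13 (G/C, transversion), 16 (G/A, transition).
Of the 5 differences, 3 transitions and 2 transversions, so the answer is 3.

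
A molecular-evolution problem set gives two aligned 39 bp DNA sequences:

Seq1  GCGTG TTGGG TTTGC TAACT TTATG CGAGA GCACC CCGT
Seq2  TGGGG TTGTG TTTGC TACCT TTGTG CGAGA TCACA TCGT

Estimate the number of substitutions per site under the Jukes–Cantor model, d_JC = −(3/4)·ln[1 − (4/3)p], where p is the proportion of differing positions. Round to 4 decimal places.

0.2758

Differing sites — 1:G/T; 2:C/G; 4:T/G; 9:G/T; 18:A/C; 23:A/G; 31:G/T; 35:C/A; 36:C/T.
p = 9/39 = 0.230769.
d = −0.75 · ln(1 − (4/3)·0.230769) = −0.75 · ln(0.692308) = −0.75 · (-0.367724) = 0.2758.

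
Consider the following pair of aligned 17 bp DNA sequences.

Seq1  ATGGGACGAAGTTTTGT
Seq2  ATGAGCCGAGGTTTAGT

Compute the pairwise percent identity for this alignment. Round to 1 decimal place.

76.5%

Mismatches occur at site 4 (G→A), site 6 (A→C), site 10 (A→G), site 15 (T→A).
13 of the 17 sites match, so the percent identity is 13/17 × 100 = 76.5%.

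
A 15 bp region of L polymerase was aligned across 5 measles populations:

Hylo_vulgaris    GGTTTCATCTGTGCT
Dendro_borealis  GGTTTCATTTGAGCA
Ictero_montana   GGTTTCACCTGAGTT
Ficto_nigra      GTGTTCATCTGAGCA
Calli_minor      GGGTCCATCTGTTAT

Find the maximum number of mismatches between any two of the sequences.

7

Pairwise Hamming distances:
  Hylo_vulgaris vs Dendro_borealis: 3
  Hylo_vulgaris vs Ictero_montana: 3
  Hylo_vulgaris vs Ficto_nigra: 4
  Hylo_vulgaris vs Calli_minor: 4
  Dendro_borealis vs Ictero_montana: 4
  Dendro_borealis vs Ficto_nigra: 3
  Dendro_borealis vs Calli_minor: 7
  Ictero_montana vs Ficto_nigra: 5
  Ictero_montana vs Calli_minor: 6
  Ficto_nigra vs Calli_minor: 6
The largest is 7, between Dendro_borealis and Calli_minor.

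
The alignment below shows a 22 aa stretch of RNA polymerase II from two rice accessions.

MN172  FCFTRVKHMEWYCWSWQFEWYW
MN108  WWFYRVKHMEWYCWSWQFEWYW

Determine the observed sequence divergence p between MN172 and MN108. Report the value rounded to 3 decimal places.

Mismatches occur at site 1 (F↔W), site 2 (C↔W), site 4 (T↔Y).
There are 3 differences over 22 sites, so p = 3/22 = 0.136.

0.136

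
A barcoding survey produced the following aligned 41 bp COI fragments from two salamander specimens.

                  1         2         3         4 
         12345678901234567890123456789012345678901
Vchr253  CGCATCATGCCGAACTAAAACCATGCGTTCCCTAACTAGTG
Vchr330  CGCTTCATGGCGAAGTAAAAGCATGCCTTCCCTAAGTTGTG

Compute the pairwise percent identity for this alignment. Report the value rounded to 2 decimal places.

The sequences differ at positions 4 (A/T), 10 (C/G), 15 (C/G), 21 (C/G), 27 (G/C), 36 (C/G), 38 (A/T).
34 of the 41 sites match, so the percent identity is 34/41 × 100 = 82.93%.

82.93%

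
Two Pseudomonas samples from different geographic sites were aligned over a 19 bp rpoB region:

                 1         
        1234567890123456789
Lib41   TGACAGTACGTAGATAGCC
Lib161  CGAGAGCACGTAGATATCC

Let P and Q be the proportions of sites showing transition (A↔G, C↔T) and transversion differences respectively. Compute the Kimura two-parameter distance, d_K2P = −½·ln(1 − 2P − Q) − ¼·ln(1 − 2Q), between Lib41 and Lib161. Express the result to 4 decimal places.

0.2488

Differing sites — 1:T/C (Ti); 4:C/G (Tv); 7:T/C (Ti); 17:G/T (Tv).
Of the 4 differences, 2 transitions and 2 transversions over 19 sites: P = 2/19 = 0.105263, Q = 2/19 = 0.105263.
d = −0.5·ln(0.684211) − 0.25·ln(0.789474) = −0.5·(-0.379489) − 0.25·(-0.236388) = 0.2488.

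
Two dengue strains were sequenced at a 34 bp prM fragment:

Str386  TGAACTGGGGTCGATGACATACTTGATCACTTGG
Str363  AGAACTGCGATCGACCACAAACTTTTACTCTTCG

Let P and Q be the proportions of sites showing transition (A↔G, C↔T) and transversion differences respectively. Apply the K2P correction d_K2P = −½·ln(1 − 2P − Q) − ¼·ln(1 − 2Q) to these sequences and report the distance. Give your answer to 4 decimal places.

Differing sites — 1:T/A (Tv); 8:G/C (Tv); 10:G/A (Ti); 15:T/C (Ti); 16:G/C (Tv); 20:T/A (Tv); 25:G/T (Tv); 26:A/T (Tv); 27:T/A (Tv); 29:A/T (Tv); 33:G/C (Tv).
Of the 11 differences, 2 transitions and 9 transversions over 34 sites: P = 2/34 = 0.058824, Q = 9/34 = 0.264706.
d = −0.5·ln(0.617646) − 0.25·ln(0.470588) = −0.5·(-0.481840) − 0.25·(-0.753772) = 0.4294.

0.4294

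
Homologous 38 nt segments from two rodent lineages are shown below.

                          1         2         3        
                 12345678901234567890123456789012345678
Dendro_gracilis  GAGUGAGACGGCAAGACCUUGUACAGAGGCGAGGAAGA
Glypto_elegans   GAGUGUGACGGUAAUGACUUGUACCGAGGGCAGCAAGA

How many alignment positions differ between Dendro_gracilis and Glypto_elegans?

9

Differing sites — 6:A/U; 12:C/U; 15:G/U; 16:A/G; 17:C/A; 25:A/C; 30:C/G; 31:G/C; 34:G/C.
That gives 9 mismatches out of 38 aligned sites, so the Hamming distance is 9.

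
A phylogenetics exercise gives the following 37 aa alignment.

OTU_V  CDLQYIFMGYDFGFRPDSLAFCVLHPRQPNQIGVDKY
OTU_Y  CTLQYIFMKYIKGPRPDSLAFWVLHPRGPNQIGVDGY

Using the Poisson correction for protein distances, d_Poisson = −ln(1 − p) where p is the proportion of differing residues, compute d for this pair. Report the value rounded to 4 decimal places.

0.2436

Mismatches occur at site 2 (D↔T), site 9 (G↔K), site 11 (D↔I), site 12 (F↔K), site 14 (F↔P), site 22 (C↔W), site 28 (Q↔G), site 36 (K↔G).
p = 8/37 = 0.216216.
d = −ln(1 − 0.216216) = −ln(0.783784) = 0.2436.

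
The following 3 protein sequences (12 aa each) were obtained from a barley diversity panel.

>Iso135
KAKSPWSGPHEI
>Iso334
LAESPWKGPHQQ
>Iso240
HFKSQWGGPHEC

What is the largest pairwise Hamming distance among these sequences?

7

Pairwise Hamming distances:
  Iso135 vs Iso334: 5
  Iso135 vs Iso240: 5
  Iso334 vs Iso240: 7
The largest is 7, between Iso334 and Iso240.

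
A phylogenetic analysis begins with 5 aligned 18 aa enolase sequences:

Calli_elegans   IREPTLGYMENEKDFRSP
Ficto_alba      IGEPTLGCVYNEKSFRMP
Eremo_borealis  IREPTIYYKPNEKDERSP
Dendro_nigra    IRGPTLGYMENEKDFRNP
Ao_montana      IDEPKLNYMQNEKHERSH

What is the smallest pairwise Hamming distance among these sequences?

2

Pairwise Hamming distances:
  Calli_elegans vs Ficto_alba: 6
  Calli_elegans vs Eremo_borealis: 5
  Calli_elegans vs Dendro_nigra: 2
  Calli_elegans vs Ao_montana: 7
  Ficto_alba vs Eremo_borealis: 9
  Ficto_alba vs Dendro_nigra: 7
  Ficto_alba vs Ao_montana: 10
  Eremo_borealis vs Dendro_nigra: 7
  Eremo_borealis vs Ao_montana: 8
  Dendro_nigra vs Ao_montana: 9
The smallest is 2, between Calli_elegans and Dendro_nigra.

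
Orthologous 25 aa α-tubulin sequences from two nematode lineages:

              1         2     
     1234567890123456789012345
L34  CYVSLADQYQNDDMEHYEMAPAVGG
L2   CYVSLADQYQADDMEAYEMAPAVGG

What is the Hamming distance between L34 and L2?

2

Mismatches occur at site 11 (N→A), site 16 (H→A).
That gives 2 mismatches out of 25 aligned sites, so the Hamming distance is 2.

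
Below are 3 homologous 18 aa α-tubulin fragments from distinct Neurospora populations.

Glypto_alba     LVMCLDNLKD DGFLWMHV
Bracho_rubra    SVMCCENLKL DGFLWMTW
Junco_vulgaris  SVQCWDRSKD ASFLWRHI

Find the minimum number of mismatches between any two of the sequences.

Pairwise Hamming distances:
  Glypto_alba vs Bracho_rubra: 6
  Glypto_alba vs Junco_vulgaris: 9
  Bracho_rubra vs Junco_vulgaris: 11
The smallest is 6, between Glypto_alba and Bracho_rubra.

6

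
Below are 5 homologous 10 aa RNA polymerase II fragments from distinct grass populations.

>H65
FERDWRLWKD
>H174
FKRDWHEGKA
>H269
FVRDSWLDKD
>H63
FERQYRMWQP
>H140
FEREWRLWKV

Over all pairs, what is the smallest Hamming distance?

2

Pairwise Hamming distances:
  H65 vs H174: 5
  H65 vs H269: 4
  H65 vs H63: 5
  H65 vs H140: 2
  H174 vs H269: 6
  H174 vs H63: 8
  H174 vs H140: 6
  H269 vs H63: 8
  H269 vs H140: 6
  H63 vs H140: 5
The smallest is 2, between H65 and H140.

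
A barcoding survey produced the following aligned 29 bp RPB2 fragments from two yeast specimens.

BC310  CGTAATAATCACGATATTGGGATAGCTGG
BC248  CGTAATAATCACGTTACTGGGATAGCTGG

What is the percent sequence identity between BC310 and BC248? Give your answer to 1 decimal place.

93.1%

The sequences differ at positions 14 (A/T), 17 (T/C).
27 of the 29 sites match, so the percent identity is 27/29 × 100 = 93.1%.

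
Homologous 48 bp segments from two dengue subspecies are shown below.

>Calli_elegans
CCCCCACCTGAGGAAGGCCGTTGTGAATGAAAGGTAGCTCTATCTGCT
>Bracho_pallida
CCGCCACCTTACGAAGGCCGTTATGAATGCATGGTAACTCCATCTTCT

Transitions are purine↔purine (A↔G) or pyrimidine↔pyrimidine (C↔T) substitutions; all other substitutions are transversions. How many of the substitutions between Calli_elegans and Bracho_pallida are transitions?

Differing sites — 3:C/G (Tv); 10:G/T (Tv); 12:G/C (Tv); 23:G/A (Ti); 30:A/C (Tv); 32:A/T (Tv); 37:G/A (Ti); 41:T/C (Ti); 46:G/T (Tv).
Of the 9 differences, 3 transitions and 6 transversions, so the answer is 3.

3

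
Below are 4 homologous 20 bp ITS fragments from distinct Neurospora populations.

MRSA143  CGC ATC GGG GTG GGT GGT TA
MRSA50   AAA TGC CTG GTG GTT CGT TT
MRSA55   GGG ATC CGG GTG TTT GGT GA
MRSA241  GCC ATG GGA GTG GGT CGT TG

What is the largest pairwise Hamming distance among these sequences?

11

Pairwise Hamming distances:
  MRSA143 vs MRSA50: 10
  MRSA143 vs MRSA55: 6
  MRSA143 vs MRSA241: 6
  MRSA50 vs MRSA55: 10
  MRSA50 vs MRSA241: 11
  MRSA55 vs MRSA241: 10
The largest is 11, between MRSA50 and MRSA241.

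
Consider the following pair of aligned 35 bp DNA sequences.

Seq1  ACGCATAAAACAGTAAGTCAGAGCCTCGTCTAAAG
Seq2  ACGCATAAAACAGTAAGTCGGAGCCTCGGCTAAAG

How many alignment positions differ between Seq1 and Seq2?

The sequences differ at positions 20 (A/G), 29 (T/G).
That gives 2 mismatches out of 35 aligned sites, so the Hamming distance is 2.

2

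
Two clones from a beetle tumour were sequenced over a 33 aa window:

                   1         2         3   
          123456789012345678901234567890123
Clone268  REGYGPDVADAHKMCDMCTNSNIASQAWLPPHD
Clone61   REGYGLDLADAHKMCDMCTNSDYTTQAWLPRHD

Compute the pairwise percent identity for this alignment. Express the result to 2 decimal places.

Mismatches occur at site 6 (P/L), site 8 (V/L), site 22 (N/D), site 23 (I/Y), site 24 (A/T), site 25 (S/T), site 31 (P/R).
26 of the 33 sites match, so the percent identity is 26/33 × 100 = 78.79%.

78.79%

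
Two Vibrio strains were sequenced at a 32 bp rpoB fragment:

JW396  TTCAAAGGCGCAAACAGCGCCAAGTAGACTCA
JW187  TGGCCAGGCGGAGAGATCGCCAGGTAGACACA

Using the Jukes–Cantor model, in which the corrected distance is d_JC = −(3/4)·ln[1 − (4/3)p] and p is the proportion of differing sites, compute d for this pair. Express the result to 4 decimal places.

The sequences differ at positions 2 (T/G), 3 (C/G), 4 (A/C), 5 (A/C), 11 (C/G), 13 (A/G), 15 (C/G), 17 (G/T), 23 (A/G), 30 (T/A).
p = 10/32 = 0.312500.
d = −0.75 · ln(1 − (4/3)·0.312500) = −0.75 · ln(0.583333) = −0.75 · (-0.538997) = 0.4042.

0.4042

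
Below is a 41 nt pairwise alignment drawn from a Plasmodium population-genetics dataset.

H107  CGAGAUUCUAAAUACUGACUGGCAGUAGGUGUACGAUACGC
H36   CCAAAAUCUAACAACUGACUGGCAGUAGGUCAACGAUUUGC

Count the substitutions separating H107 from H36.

Differing sites — 2:G/C; 4:G/A; 6:U/A; 12:A/C; 13:U/A; 31:G/C; 32:U/A; 38:A/U; 39:C/U.
That gives 9 mismatches out of 41 aligned sites, so the Hamming distance is 9.

9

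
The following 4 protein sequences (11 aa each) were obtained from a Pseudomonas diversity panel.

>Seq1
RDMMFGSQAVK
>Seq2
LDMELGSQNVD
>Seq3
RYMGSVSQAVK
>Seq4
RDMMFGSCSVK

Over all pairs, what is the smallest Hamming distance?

2

Pairwise Hamming distances:
  Seq1 vs Seq2: 5
  Seq1 vs Seq3: 4
  Seq1 vs Seq4: 2
  Seq2 vs Seq3: 7
  Seq2 vs Seq4: 6
  Seq3 vs Seq4: 6
The smallest is 2, between Seq1 and Seq4.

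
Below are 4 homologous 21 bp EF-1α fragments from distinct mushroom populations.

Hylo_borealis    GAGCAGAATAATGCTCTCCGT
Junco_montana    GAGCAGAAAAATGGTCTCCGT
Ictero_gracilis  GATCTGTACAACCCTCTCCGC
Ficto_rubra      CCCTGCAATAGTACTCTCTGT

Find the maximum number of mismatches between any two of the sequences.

Pairwise Hamming distances:
  Hylo_borealis vs Junco_montana: 2
  Hylo_borealis vs Ictero_gracilis: 7
  Hylo_borealis vs Ficto_rubra: 9
  Junco_montana vs Ictero_gracilis: 8
  Junco_montana vs Ficto_rubra: 11
  Ictero_gracilis vs Ficto_rubra: 13
The largest is 13, between Ictero_gracilis and Ficto_rubra.

13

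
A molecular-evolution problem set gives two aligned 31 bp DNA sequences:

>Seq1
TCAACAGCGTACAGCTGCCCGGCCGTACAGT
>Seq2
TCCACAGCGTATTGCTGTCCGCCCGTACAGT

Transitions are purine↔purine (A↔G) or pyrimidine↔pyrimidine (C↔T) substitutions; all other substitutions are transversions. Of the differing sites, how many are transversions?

3

The sequences differ at positions 3 (A/C, transversion), 12 (C/T, transition), 13 (A/T, transversion), 18 (C/T, transition), 22 (G/C, transversion).
Of the 5 differences, 2 transitions and 3 transversions, so the answer is 3.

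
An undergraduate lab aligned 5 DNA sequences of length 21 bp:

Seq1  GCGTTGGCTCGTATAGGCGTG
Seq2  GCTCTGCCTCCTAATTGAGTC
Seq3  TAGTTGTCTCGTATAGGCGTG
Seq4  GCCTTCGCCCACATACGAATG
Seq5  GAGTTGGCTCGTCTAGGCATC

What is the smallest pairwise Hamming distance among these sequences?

3

Pairwise Hamming distances:
  Seq1 vs Seq2: 9
  Seq1 vs Seq3: 3
  Seq1 vs Seq4: 8
  Seq1 vs Seq5: 4
  Seq2 vs Seq3: 11
  Seq2 vs Seq4: 12
  Seq2 vs Seq5: 11
  Seq3 vs Seq4: 11
  Seq3 vs Seq5: 5
  Seq4 vs Seq5: 10
The smallest is 3, between Seq1 and Seq3.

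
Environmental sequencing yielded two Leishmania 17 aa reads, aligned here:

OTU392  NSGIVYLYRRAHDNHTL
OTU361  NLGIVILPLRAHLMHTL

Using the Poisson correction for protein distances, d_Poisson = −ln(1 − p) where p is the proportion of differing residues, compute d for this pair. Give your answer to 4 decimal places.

Differing sites — 2:S/L; 6:Y/I; 8:Y/P; 9:R/L; 13:D/L; 14:N/M.
p = 6/17 = 0.352941.
d = −ln(1 − 0.352941) = −ln(0.647059) = 0.4353.

0.4353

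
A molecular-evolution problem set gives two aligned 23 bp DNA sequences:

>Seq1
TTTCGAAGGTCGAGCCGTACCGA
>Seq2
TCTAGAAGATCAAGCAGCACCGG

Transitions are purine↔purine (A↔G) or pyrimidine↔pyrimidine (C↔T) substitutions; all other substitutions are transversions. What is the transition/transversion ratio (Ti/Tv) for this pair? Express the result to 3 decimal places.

Differing sites — 2:T/C (Ti); 4:C/A (Tv); 9:G/A (Ti); 12:G/A (Ti); 16:C/A (Tv); 18:T/C (Ti); 23:A/G (Ti).
Of the 7 differences, 5 transitions and 2 transversions, so Ti/Tv = 5/2 = 2.500.

2.500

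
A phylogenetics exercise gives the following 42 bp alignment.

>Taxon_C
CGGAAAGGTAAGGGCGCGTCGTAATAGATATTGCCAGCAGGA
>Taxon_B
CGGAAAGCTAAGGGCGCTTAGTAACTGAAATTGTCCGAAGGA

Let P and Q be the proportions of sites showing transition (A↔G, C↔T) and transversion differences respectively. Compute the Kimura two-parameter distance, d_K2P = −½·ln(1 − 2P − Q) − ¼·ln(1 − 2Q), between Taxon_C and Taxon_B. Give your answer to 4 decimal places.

0.2532

Mismatches occur at site 8 (G/C, transversion), site 18 (G/T, transversion), site 20 (C/A, transversion), site 25 (T/C, transition), site 26 (A/T, transversion), site 29 (T/A, transversion), site 34 (C/T, transition), site 36 (A/C, transversion), site 38 (C/A, transversion).
Of the 9 differences, 2 transitions and 7 transversions over 42 sites: P = 2/42 = 0.047619, Q = 7/42 = 0.166667.
d = −0.5·ln(0.738095) − 0.25·ln(0.666666) = −0.5·(-0.303683) − 0.25·(-0.405466) = 0.2532.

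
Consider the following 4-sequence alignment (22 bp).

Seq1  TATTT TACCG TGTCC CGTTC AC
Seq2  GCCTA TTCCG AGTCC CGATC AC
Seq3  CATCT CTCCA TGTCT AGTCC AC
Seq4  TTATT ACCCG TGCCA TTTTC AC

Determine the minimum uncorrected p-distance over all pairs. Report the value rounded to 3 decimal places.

Pairwise Hamming distances:
  Seq1 vs Seq2: 7
  Seq1 vs Seq3: 8
  Seq1 vs Seq4: 8
  Seq2 vs Seq3: 12
  Seq2 vs Seq4: 12
  Seq3 vs Seq4: 12
The smallest is 7 mismatches, between Seq1 and Seq2; p = 7/22 = 0.318.

0.318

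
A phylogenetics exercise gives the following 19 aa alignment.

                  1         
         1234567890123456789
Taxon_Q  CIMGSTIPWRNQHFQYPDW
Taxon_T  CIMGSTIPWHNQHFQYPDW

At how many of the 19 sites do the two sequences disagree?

A single mismatch occurs at site 10 (R/H).
That gives 1 mismatch out of 19 aligned sites, so the Hamming distance is 1.

1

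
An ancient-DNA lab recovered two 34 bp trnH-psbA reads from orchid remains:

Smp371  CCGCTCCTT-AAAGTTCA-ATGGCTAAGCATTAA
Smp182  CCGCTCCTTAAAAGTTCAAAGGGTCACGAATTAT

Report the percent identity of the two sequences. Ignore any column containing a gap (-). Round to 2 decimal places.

81.25%

Excluding the 2 gap columns leaves 32 comparable sites.
Differing sites — 21:T/G; 24:C/T; 25:T/C; 27:A/C; 29:C/A; 34:A/T.
26 of the 32 comparable sites match, so the percent identity is 26/32 × 100 = 81.25%.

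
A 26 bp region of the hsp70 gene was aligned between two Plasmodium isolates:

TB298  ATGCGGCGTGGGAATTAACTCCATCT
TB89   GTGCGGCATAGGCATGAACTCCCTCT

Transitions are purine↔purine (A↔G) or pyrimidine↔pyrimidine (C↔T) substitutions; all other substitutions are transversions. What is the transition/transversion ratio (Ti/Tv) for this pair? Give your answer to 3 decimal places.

The sequences differ at positions 1 (A/G, transition), 8 (G/A, transition), 10 (G/A, transition), 13 (A/C, transversion), 16 (T/G, transversion), 23 (A/C, transversion).
Of the 6 differences, 3 transitions and 3 transversions, so Ti/Tv = 3/3 = 1.000.

1.000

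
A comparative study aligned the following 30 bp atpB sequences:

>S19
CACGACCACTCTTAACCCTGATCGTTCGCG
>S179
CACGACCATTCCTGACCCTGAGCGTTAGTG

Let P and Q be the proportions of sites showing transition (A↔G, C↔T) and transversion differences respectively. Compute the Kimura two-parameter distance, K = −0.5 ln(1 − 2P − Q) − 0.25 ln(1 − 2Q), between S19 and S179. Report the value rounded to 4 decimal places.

0.2385

Differing sites — 9:C/T (Ti); 12:T/C (Ti); 14:A/G (Ti); 22:T/G (Tv); 27:C/A (Tv); 29:C/T (Ti).
Of the 6 differences, 4 transitions and 2 transversions over 30 sites: P = 4/30 = 0.133333, Q = 2/30 = 0.066667.
d = −0.5·ln(0.666667) − 0.25·ln(0.866666) = −0.5·(-0.405465) − 0.25·(-0.143102) = 0.2385.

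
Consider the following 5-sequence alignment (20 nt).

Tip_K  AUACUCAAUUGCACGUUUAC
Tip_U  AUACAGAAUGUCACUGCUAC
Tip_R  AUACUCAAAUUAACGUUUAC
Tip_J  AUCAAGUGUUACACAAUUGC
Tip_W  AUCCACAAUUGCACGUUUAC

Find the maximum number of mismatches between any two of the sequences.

Pairwise Hamming distances:
  Tip_K vs Tip_U: 7
  Tip_K vs Tip_R: 3
  Tip_K vs Tip_J: 10
  Tip_K vs Tip_W: 2
  Tip_U vs Tip_R: 8
  Tip_U vs Tip_J: 10
  Tip_U vs Tip_W: 7
  Tip_R vs Tip_J: 12
  Tip_R vs Tip_W: 5
  Tip_J vs Tip_W: 8
The largest is 12, between Tip_R and Tip_J.

12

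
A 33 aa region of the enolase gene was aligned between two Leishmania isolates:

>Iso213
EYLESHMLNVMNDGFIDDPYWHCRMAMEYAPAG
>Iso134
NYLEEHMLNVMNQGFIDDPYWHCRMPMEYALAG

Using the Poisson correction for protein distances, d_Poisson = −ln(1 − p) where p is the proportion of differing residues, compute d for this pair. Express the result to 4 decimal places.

Mismatches occur at site 1 (E→N), site 5 (S→E), site 13 (D→Q), site 26 (A→P), site 31 (P→L).
p = 5/33 = 0.151515.
d = −ln(1 − 0.151515) = −ln(0.848485) = 0.1643.

0.1643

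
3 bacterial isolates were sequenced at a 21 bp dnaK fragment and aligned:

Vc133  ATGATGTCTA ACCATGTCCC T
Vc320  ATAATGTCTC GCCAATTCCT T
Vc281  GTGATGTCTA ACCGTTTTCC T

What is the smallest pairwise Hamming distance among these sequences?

4

Pairwise Hamming distances:
  Vc133 vs Vc320: 6
  Vc133 vs Vc281: 4
  Vc320 vs Vc281: 8
The smallest is 4, between Vc133 and Vc281.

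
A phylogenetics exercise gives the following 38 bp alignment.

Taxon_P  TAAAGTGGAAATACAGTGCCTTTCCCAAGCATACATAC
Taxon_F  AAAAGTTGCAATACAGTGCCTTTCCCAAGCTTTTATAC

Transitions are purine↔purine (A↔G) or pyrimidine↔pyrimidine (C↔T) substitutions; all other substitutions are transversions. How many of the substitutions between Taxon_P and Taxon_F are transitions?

The sequences differ at positions 1 (T/A, transversion), 7 (G/T, transversion), 9 (A/C, transversion), 31 (A/T, transversion), 33 (A/T, transversion), 34 (C/T, transition).
Of the 6 differences, 1 transition and 5 transversions, so the answer is 1.

1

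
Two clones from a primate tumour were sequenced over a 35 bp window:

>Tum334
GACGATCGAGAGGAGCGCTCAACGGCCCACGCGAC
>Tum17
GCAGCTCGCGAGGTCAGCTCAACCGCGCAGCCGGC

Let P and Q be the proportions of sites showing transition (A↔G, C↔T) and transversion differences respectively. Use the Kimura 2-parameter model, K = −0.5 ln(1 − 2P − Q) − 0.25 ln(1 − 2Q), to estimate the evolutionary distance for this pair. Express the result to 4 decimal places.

0.4798

Mismatches occur at site 2 (A/C, transversion), site 3 (C/A, transversion), site 5 (A/C, transversion), site 9 (A/C, transversion), site 14 (A/T, transversion), site 15 (G/C, transversion), site 16 (C/A, transversion), site 24 (G/C, transversion), site 27 (C/G, transversion), site 30 (C/G, transversion), site 31 (G/C, transversion), site 34 (A/G, transition).
Of the 12 differences, 1 transition and 11 transversions over 35 sites: P = 1/35 = 0.028571, Q = 11/35 = 0.314286.
d = −0.5·ln(0.628572) − 0.25·ln(0.371428) = −0.5·(-0.464305) − 0.25·(-0.990400) = 0.4798.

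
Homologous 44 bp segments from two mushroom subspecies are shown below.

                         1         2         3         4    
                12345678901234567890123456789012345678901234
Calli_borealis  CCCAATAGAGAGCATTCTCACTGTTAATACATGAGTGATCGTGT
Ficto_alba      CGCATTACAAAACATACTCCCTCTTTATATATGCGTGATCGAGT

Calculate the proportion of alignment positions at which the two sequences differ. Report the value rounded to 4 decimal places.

0.2727

The sequences differ at positions 2 (C/G), 5 (A/T), 8 (G/C), 10 (G/A), 12 (G/A), 16 (T/A), 20 (A/C), 23 (G/C), 26 (A/T), 30 (C/T), 34 (A/C), 42 (T/A).
There are 12 differences over 44 sites, so p = 12/44 = 0.2727.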